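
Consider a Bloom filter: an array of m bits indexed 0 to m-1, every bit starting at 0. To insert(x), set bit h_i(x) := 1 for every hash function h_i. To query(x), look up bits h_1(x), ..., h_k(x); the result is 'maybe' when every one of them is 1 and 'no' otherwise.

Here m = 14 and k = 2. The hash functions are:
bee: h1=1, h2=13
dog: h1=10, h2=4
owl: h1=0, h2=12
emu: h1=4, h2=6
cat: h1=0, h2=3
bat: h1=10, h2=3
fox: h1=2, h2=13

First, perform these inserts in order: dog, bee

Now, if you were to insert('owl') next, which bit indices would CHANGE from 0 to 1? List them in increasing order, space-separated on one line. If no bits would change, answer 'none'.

Start: bits=00000000000000
After insert 'dog': sets bits 4 10 -> bits=00001000001000
After insert 'bee': sets bits 1 13 -> bits=01001000001001
insert 'owl' would touch bits 0 12; currently bit0=0, bit12=0
Bits that are 0 among those (would change 0->1): 0 12

Answer: 0 12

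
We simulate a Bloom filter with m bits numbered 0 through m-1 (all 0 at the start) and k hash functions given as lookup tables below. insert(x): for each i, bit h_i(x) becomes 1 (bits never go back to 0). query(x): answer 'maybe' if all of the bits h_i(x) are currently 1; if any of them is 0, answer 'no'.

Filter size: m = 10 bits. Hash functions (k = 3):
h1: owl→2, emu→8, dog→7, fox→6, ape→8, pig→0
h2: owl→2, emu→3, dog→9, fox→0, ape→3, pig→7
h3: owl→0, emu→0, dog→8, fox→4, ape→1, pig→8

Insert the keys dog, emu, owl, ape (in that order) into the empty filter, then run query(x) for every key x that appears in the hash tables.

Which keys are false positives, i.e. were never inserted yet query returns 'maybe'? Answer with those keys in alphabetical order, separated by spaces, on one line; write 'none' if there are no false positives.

Answer: pig

Derivation:
Start: bits=0000000000
After insert 'dog': sets bits 7 8 9 -> bits=0000000111
After insert 'emu': sets bits 0 3 8 -> bits=1001000111
After insert 'owl': sets bits 0 2 -> bits=1011000111
After insert 'ape': sets bits 1 3 8 -> bits=1111000111
Not inserted: fox pig — query each against bits=1111000111:
query fox: checks bit0=1, bit4=0, bit6=0 (has a 0) -> no => not a false positive
query pig: checks bit0=1, bit7=1, bit8=1 (all 1) -> maybe => FALSE POSITIVE
False positives (alphabetical): pig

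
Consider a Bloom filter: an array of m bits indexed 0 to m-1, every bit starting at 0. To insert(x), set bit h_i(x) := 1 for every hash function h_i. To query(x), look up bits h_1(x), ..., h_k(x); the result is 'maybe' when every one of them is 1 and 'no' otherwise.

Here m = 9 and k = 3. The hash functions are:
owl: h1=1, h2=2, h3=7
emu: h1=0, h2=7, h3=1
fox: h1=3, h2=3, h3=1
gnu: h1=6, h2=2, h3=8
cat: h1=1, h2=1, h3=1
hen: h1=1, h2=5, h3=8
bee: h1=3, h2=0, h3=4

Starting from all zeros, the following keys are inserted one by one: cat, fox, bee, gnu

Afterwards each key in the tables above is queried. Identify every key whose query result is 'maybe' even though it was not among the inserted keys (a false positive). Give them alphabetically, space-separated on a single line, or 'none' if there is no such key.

Answer: none

Derivation:
Start: bits=000000000
After insert 'cat': sets bits 1 -> bits=010000000
After insert 'fox': sets bits 1 3 -> bits=010100000
After insert 'bee': sets bits 0 3 4 -> bits=110110000
After insert 'gnu': sets bits 2 6 8 -> bits=111110101
Not inserted: emu hen owl — query each against bits=111110101:
query emu: checks bit0=1, bit1=1, bit7=0 (has a 0) -> no => not a false positive
query hen: checks bit1=1, bit5=0, bit8=1 (has a 0) -> no => not a false positive
query owl: checks bit1=1, bit2=1, bit7=0 (has a 0) -> no => not a false positive
False positives (alphabetical): none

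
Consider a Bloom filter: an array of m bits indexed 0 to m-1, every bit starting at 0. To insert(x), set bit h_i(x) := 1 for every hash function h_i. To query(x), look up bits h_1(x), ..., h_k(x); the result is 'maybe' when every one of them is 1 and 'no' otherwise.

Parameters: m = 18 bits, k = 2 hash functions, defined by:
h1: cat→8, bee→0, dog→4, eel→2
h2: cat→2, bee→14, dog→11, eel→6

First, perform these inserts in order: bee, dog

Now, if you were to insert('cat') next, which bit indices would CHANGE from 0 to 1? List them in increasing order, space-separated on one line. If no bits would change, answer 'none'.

Start: bits=000000000000000000
After insert 'bee': sets bits 0 14 -> bits=100000000000001000
After insert 'dog': sets bits 4 11 -> bits=100010000001001000
insert 'cat' would touch bits 2 8; currently bit2=0, bit8=0
Bits that are 0 among those (would change 0->1): 2 8

Answer: 2 8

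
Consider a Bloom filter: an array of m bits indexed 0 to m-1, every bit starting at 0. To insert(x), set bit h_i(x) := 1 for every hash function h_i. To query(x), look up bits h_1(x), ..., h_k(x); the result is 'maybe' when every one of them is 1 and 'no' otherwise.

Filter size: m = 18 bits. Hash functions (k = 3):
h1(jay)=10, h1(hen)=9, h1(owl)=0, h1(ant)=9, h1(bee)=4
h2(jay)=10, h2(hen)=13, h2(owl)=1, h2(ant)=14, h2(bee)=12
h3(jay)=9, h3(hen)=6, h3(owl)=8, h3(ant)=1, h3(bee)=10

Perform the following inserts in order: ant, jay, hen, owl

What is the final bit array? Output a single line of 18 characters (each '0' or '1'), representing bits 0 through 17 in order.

Start: bits=000000000000000000
After insert 'ant': sets bits 1 9 14 -> bits=010000000100001000
After insert 'jay': sets bits 9 10 -> bits=010000000110001000
After insert 'hen': sets bits 6 9 13 -> bits=010000100110011000
After insert 'owl': sets bits 0 1 8 -> bits=110000101110011000

Answer: 110000101110011000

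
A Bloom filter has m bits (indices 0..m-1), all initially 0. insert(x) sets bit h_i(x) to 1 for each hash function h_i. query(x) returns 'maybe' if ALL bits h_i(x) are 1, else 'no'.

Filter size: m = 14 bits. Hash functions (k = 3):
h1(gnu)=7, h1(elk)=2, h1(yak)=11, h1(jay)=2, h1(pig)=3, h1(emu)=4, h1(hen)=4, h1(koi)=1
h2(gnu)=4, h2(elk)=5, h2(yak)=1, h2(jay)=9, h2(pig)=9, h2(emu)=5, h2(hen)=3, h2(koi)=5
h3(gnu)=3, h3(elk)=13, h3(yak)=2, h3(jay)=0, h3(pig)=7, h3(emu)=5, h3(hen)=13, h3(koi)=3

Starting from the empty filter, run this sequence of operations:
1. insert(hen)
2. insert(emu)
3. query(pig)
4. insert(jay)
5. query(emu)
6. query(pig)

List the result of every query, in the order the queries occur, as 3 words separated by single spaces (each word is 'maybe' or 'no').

Answer: no maybe no

Derivation:
Start: bits=00000000000000
Op 1: insert hen -> sets bits 3 4 13 -> bits=00011000000001
Op 2: insert emu -> sets bits 4 5 -> bits=00011100000001
Op 3: query pig -> checks bit3=1, bit7=0, bit9=0 (has a 0) -> no
Op 4: insert jay -> sets bits 0 2 9 -> bits=10111100010001
Op 5: query emu -> checks bit4=1, bit5=1 (all 1) -> maybe
Op 6: query pig -> checks bit3=1, bit7=0, bit9=1 (has a 0) -> no
Query results in order: no maybe no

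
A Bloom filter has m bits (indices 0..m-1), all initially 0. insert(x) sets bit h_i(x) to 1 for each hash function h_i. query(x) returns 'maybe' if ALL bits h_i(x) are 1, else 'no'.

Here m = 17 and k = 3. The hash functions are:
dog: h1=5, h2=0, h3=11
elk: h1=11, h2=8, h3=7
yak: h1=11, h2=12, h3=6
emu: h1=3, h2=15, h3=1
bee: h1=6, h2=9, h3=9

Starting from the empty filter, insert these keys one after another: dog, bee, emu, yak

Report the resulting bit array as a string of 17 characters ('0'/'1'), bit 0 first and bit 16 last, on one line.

Start: bits=00000000000000000
After insert 'dog': sets bits 0 5 11 -> bits=10000100000100000
After insert 'bee': sets bits 6 9 -> bits=10000110010100000
After insert 'emu': sets bits 1 3 15 -> bits=11010110010100010
After insert 'yak': sets bits 6 11 12 -> bits=11010110010110010

Answer: 11010110010110010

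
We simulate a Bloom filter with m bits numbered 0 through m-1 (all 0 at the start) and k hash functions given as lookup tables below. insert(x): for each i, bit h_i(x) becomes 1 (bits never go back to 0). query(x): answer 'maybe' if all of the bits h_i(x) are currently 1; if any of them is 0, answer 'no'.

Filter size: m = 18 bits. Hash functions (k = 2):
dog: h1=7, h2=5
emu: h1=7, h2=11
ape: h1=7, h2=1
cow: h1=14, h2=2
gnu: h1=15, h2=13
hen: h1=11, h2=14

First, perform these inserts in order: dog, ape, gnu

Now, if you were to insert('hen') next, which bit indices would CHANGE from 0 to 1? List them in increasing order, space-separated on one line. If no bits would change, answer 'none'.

Start: bits=000000000000000000
After insert 'dog': sets bits 5 7 -> bits=000001010000000000
After insert 'ape': sets bits 1 7 -> bits=010001010000000000
After insert 'gnu': sets bits 13 15 -> bits=010001010000010100
insert 'hen' would touch bits 11 14; currently bit11=0, bit14=0
Bits that are 0 among those (would change 0->1): 11 14

Answer: 11 14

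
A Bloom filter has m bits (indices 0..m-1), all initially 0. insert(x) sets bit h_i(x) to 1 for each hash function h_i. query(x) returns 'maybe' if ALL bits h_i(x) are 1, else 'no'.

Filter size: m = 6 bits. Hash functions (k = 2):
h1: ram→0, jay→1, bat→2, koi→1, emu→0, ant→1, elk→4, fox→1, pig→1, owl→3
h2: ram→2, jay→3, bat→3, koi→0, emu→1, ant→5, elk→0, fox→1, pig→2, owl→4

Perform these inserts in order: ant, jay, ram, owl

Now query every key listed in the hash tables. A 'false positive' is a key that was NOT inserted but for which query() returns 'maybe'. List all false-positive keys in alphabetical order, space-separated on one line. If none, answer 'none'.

Start: bits=000000
After insert 'ant': sets bits 1 5 -> bits=010001
After insert 'jay': sets bits 1 3 -> bits=010101
After insert 'ram': sets bits 0 2 -> bits=111101
After insert 'owl': sets bits 3 4 -> bits=111111
Not inserted: bat elk emu fox koi pig — query each against bits=111111:
query bat: checks bit2=1, bit3=1 (all 1) -> maybe => FALSE POSITIVE
query elk: checks bit0=1, bit4=1 (all 1) -> maybe => FALSE POSITIVE
query emu: checks bit0=1, bit1=1 (all 1) -> maybe => FALSE POSITIVE
query fox: checks bit1=1 (all 1) -> maybe => FALSE POSITIVE
query koi: checks bit0=1, bit1=1 (all 1) -> maybe => FALSE POSITIVE
query pig: checks bit1=1, bit2=1 (all 1) -> maybe => FALSE POSITIVE
False positives (alphabetical): bat elk emu fox koi pig

Answer: bat elk emu fox koi pig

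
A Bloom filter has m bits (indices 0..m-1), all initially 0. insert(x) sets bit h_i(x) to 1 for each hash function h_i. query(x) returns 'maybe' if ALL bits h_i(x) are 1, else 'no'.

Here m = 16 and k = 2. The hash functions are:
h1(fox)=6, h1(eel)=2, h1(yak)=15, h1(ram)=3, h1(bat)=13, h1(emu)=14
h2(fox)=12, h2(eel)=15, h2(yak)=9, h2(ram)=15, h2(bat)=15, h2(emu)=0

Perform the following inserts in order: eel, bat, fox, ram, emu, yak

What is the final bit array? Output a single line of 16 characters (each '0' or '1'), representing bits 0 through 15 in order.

Start: bits=0000000000000000
After insert 'eel': sets bits 2 15 -> bits=0010000000000001
After insert 'bat': sets bits 13 15 -> bits=0010000000000101
After insert 'fox': sets bits 6 12 -> bits=0010001000001101
After insert 'ram': sets bits 3 15 -> bits=0011001000001101
After insert 'emu': sets bits 0 14 -> bits=1011001000001111
After insert 'yak': sets bits 9 15 -> bits=1011001001001111

Answer: 1011001001001111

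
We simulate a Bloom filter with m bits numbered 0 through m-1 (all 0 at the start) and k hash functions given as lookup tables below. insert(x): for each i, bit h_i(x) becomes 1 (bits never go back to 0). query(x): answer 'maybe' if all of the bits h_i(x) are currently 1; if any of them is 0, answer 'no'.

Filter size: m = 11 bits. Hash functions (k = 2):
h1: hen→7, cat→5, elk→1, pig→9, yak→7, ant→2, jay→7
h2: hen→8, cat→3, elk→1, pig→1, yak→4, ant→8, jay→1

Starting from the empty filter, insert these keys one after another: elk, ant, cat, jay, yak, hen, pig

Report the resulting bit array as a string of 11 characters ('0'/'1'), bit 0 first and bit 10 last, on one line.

Answer: 01111101110

Derivation:
Start: bits=00000000000
After insert 'elk': sets bits 1 -> bits=01000000000
After insert 'ant': sets bits 2 8 -> bits=01100000100
After insert 'cat': sets bits 3 5 -> bits=01110100100
After insert 'jay': sets bits 1 7 -> bits=01110101100
After insert 'yak': sets bits 4 7 -> bits=01111101100
After insert 'hen': sets bits 7 8 -> bits=01111101100
After insert 'pig': sets bits 1 9 -> bits=01111101110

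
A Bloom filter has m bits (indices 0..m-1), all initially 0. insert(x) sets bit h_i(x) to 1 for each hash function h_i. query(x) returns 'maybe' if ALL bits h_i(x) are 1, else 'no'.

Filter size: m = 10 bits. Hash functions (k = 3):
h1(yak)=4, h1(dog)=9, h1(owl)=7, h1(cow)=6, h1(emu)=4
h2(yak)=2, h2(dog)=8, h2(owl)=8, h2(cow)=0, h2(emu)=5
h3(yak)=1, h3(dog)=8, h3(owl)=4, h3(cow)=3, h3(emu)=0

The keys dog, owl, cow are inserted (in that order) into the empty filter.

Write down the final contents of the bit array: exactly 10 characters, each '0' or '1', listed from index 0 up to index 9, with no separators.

Answer: 1001101111

Derivation:
Start: bits=0000000000
After insert 'dog': sets bits 8 9 -> bits=0000000011
After insert 'owl': sets bits 4 7 8 -> bits=0000100111
After insert 'cow': sets bits 0 3 6 -> bits=1001101111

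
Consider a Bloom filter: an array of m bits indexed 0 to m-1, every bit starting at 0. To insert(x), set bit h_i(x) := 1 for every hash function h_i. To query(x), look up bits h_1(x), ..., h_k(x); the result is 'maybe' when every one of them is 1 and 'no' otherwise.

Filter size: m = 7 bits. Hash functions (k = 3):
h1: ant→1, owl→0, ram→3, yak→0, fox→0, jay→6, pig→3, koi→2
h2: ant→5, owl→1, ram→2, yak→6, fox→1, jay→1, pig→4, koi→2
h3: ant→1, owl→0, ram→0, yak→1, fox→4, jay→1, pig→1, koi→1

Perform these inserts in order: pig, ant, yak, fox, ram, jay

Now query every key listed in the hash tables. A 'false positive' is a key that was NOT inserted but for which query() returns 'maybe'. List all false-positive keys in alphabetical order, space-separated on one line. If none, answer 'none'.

Start: bits=0000000
After insert 'pig': sets bits 1 3 4 -> bits=0101100
After insert 'ant': sets bits 1 5 -> bits=0101110
After insert 'yak': sets bits 0 1 6 -> bits=1101111
After insert 'fox': sets bits 0 1 4 -> bits=1101111
After insert 'ram': sets bits 0 2 3 -> bits=1111111
After insert 'jay': sets bits 1 6 -> bits=1111111
Not inserted: koi owl — query each against bits=1111111:
query koi: checks bit1=1, bit2=1 (all 1) -> maybe => FALSE POSITIVE
query owl: checks bit0=1, bit1=1 (all 1) -> maybe => FALSE POSITIVE
False positives (alphabetical): koi owl

Answer: koi owl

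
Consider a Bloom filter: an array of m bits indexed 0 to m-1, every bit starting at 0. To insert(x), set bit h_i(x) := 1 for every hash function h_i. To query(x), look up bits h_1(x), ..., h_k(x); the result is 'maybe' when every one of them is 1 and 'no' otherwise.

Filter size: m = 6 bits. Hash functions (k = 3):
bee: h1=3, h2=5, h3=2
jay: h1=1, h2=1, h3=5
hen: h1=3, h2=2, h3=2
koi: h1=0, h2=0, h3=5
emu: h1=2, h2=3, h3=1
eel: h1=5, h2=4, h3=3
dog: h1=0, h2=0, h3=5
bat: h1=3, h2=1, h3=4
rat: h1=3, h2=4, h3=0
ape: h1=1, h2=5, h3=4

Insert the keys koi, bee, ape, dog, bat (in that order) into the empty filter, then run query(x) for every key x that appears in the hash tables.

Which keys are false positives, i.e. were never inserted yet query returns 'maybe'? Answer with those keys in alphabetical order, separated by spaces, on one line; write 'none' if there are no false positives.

Start: bits=000000
After insert 'koi': sets bits 0 5 -> bits=100001
After insert 'bee': sets bits 2 3 5 -> bits=101101
After insert 'ape': sets bits 1 4 5 -> bits=111111
After insert 'dog': sets bits 0 5 -> bits=111111
After insert 'bat': sets bits 1 3 4 -> bits=111111
Not inserted: eel emu hen jay rat — query each against bits=111111:
query eel: checks bit3=1, bit4=1, bit5=1 (all 1) -> maybe => FALSE POSITIVE
query emu: checks bit1=1, bit2=1, bit3=1 (all 1) -> maybe => FALSE POSITIVE
query hen: checks bit2=1, bit3=1 (all 1) -> maybe => FALSE POSITIVE
query jay: checks bit1=1, bit5=1 (all 1) -> maybe => FALSE POSITIVE
query rat: checks bit0=1, bit3=1, bit4=1 (all 1) -> maybe => FALSE POSITIVE
False positives (alphabetical): eel emu hen jay rat

Answer: eel emu hen jay rat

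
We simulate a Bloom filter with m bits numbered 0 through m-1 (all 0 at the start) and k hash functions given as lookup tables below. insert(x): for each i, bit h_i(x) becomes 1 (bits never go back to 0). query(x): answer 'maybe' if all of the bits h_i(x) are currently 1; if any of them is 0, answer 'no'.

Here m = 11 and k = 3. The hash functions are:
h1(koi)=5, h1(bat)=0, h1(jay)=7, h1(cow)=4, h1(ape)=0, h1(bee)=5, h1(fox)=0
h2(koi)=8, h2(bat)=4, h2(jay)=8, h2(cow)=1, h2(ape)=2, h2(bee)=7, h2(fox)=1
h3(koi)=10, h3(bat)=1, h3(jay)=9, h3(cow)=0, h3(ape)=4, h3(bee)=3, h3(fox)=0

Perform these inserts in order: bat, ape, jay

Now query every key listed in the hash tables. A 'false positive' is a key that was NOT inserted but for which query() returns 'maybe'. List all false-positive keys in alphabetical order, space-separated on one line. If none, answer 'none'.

Answer: cow fox

Derivation:
Start: bits=00000000000
After insert 'bat': sets bits 0 1 4 -> bits=11001000000
After insert 'ape': sets bits 0 2 4 -> bits=11101000000
After insert 'jay': sets bits 7 8 9 -> bits=11101001110
Not inserted: bee cow fox koi — query each against bits=11101001110:
query bee: checks bit3=0, bit5=0, bit7=1 (has a 0) -> no => not a false positive
query cow: checks bit0=1, bit1=1, bit4=1 (all 1) -> maybe => FALSE POSITIVE
query fox: checks bit0=1, bit1=1 (all 1) -> maybe => FALSE POSITIVE
query koi: checks bit5=0, bit8=1, bit10=0 (has a 0) -> no => not a false positive
False positives (alphabetical): cow fox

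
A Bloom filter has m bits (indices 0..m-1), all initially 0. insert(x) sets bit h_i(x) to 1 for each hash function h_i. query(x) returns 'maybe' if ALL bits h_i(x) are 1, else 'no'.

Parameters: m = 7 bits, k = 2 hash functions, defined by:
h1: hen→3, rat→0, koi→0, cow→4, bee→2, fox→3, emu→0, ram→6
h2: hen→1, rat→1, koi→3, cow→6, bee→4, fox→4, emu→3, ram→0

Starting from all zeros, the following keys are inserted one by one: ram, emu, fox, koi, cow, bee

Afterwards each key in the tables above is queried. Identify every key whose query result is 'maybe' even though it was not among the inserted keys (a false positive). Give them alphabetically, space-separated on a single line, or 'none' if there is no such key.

Start: bits=0000000
After insert 'ram': sets bits 0 6 -> bits=1000001
After insert 'emu': sets bits 0 3 -> bits=1001001
After insert 'fox': sets bits 3 4 -> bits=1001101
After insert 'koi': sets bits 0 3 -> bits=1001101
After insert 'cow': sets bits 4 6 -> bits=1001101
After insert 'bee': sets bits 2 4 -> bits=1011101
Not inserted: hen rat — query each against bits=1011101:
query hen: checks bit1=0, bit3=1 (has a 0) -> no => not a false positive
query rat: checks bit0=1, bit1=0 (has a 0) -> no => not a false positive
False positives (alphabetical): none

Answer: none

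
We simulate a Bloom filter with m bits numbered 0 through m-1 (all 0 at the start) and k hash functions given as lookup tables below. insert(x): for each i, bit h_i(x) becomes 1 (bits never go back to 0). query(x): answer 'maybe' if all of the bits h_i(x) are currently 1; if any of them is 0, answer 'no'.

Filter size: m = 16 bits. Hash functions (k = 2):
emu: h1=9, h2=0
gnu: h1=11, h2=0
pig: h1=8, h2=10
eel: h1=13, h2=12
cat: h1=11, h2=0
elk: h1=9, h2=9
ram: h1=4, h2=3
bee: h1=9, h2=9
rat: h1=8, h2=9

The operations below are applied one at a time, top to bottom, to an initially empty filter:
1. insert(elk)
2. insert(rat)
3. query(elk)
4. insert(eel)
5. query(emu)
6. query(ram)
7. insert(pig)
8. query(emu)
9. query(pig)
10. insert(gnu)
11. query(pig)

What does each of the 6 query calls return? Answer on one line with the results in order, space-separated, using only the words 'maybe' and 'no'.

Answer: maybe no no no maybe maybe

Derivation:
Start: bits=0000000000000000
Op 1: insert elk -> sets bits 9 -> bits=0000000001000000
Op 2: insert rat -> sets bits 8 9 -> bits=0000000011000000
Op 3: query elk -> checks bit9=1 (all 1) -> maybe
Op 4: insert eel -> sets bits 12 13 -> bits=0000000011001100
Op 5: query emu -> checks bit0=0, bit9=1 (has a 0) -> no
Op 6: query ram -> checks bit3=0, bit4=0 (has a 0) -> no
Op 7: insert pig -> sets bits 8 10 -> bits=0000000011101100
Op 8: query emu -> checks bit0=0, bit9=1 (has a 0) -> no
Op 9: query pig -> checks bit8=1, bit10=1 (all 1) -> maybe
Op 10: insert gnu -> sets bits 0 11 -> bits=1000000011111100
Op 11: query pig -> checks bit8=1, bit10=1 (all 1) -> maybe
Query results in order: maybe no no no maybe maybe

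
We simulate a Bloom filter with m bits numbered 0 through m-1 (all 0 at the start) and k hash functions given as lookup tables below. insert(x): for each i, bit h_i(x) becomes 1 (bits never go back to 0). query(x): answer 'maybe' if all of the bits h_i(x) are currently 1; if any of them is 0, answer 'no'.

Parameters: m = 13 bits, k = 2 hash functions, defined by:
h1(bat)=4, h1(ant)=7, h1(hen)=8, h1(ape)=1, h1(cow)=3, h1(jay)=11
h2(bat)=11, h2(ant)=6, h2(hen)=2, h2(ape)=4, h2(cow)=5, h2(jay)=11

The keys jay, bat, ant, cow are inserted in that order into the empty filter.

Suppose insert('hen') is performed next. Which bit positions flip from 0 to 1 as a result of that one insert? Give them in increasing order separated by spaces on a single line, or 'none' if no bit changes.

Answer: 2 8

Derivation:
Start: bits=0000000000000
After insert 'jay': sets bits 11 -> bits=0000000000010
After insert 'bat': sets bits 4 11 -> bits=0000100000010
After insert 'ant': sets bits 6 7 -> bits=0000101100010
After insert 'cow': sets bits 3 5 -> bits=0001111100010
insert 'hen' would touch bits 2 8; currently bit2=0, bit8=0
Bits that are 0 among those (would change 0->1): 2 8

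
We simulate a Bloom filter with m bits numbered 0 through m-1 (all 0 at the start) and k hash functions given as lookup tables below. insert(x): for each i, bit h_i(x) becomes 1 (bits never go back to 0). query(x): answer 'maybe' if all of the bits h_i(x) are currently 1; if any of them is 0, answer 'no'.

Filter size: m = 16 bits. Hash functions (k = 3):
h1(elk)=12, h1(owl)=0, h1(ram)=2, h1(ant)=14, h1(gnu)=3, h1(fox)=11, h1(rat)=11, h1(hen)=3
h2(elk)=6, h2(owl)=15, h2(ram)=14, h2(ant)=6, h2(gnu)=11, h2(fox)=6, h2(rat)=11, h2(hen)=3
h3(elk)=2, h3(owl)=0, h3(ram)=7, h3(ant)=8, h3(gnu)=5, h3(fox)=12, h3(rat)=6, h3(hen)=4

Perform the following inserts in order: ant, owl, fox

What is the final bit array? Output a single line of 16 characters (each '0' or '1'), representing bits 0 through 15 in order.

Start: bits=0000000000000000
After insert 'ant': sets bits 6 8 14 -> bits=0000001010000010
After insert 'owl': sets bits 0 15 -> bits=1000001010000011
After insert 'fox': sets bits 6 11 12 -> bits=1000001010011011

Answer: 1000001010011011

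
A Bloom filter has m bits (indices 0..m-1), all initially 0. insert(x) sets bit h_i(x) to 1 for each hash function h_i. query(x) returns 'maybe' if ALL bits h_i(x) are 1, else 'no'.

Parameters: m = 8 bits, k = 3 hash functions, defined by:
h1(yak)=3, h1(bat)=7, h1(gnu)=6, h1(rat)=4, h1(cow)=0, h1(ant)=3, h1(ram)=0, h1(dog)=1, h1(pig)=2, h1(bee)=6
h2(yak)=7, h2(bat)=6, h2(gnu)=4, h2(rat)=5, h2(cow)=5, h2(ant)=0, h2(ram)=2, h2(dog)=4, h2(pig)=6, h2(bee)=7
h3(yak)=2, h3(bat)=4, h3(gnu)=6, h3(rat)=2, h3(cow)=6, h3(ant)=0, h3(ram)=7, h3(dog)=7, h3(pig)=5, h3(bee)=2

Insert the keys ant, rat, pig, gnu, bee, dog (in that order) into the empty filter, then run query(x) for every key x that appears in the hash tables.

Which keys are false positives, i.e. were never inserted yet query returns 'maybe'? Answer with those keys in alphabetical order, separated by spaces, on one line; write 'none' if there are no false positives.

Answer: bat cow ram yak

Derivation:
Start: bits=00000000
After insert 'ant': sets bits 0 3 -> bits=10010000
After insert 'rat': sets bits 2 4 5 -> bits=10111100
After insert 'pig': sets bits 2 5 6 -> bits=10111110
After insert 'gnu': sets bits 4 6 -> bits=10111110
After insert 'bee': sets bits 2 6 7 -> bits=10111111
After insert 'dog': sets bits 1 4 7 -> bits=11111111
Not inserted: bat cow ram yak — query each against bits=11111111:
query bat: checks bit4=1, bit6=1, bit7=1 (all 1) -> maybe => FALSE POSITIVE
query cow: checks bit0=1, bit5=1, bit6=1 (all 1) -> maybe => FALSE POSITIVE
query ram: checks bit0=1, bit2=1, bit7=1 (all 1) -> maybe => FALSE POSITIVE
query yak: checks bit2=1, bit3=1, bit7=1 (all 1) -> maybe => FALSE POSITIVE
False positives (alphabetical): bat cow ram yak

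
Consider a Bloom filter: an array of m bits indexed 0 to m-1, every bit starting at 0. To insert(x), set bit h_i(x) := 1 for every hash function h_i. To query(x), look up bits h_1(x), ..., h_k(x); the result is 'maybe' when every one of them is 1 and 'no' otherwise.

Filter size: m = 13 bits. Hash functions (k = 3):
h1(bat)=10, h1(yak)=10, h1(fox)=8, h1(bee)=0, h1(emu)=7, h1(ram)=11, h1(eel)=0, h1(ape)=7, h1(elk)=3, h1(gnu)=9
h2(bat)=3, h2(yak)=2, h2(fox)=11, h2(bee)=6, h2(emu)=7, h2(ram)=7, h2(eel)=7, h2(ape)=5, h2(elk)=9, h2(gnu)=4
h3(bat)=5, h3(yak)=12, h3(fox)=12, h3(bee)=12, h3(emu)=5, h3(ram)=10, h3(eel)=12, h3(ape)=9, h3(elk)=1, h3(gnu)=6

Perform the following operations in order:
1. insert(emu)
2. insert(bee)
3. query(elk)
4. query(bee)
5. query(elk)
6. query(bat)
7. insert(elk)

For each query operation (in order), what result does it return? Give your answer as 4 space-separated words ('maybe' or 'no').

Start: bits=0000000000000
Op 1: insert emu -> sets bits 5 7 -> bits=0000010100000
Op 2: insert bee -> sets bits 0 6 12 -> bits=1000011100001
Op 3: query elk -> checks bit1=0, bit3=0, bit9=0 (has a 0) -> no
Op 4: query bee -> checks bit0=1, bit6=1, bit12=1 (all 1) -> maybe
Op 5: query elk -> checks bit1=0, bit3=0, bit9=0 (has a 0) -> no
Op 6: query bat -> checks bit3=0, bit5=1, bit10=0 (has a 0) -> no
Op 7: insert elk -> sets bits 1 3 9 -> bits=1101011101001
Query results in order: no maybe no no

Answer: no maybe no no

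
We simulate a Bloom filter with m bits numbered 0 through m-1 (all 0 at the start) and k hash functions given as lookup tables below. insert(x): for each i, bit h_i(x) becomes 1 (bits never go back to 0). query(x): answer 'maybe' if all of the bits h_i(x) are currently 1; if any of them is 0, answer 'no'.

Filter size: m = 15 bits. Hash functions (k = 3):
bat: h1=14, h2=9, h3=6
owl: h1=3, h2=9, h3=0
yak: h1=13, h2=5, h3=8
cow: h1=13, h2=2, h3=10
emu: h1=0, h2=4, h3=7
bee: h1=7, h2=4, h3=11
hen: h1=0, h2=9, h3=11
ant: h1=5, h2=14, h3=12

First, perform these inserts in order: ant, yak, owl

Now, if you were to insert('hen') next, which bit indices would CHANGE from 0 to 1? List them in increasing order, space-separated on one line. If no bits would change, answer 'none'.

Answer: 11

Derivation:
Start: bits=000000000000000
After insert 'ant': sets bits 5 12 14 -> bits=000001000000101
After insert 'yak': sets bits 5 8 13 -> bits=000001001000111
After insert 'owl': sets bits 0 3 9 -> bits=100101001100111
insert 'hen' would touch bits 0 9 11; currently bit0=1, bit9=1, bit11=0
Bits that are 0 among those (would change 0->1): 11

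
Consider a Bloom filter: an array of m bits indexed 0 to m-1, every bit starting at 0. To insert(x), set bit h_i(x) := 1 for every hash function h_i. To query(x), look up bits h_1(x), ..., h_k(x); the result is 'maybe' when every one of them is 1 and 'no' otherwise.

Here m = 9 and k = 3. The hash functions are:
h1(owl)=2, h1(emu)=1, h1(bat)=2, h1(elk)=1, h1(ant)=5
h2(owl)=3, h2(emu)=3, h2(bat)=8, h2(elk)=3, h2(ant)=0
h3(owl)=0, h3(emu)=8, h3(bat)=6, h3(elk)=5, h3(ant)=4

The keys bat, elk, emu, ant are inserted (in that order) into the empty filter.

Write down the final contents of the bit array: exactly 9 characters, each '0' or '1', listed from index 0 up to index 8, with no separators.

Answer: 111111101

Derivation:
Start: bits=000000000
After insert 'bat': sets bits 2 6 8 -> bits=001000101
After insert 'elk': sets bits 1 3 5 -> bits=011101101
After insert 'emu': sets bits 1 3 8 -> bits=011101101
After insert 'ant': sets bits 0 4 5 -> bits=111111101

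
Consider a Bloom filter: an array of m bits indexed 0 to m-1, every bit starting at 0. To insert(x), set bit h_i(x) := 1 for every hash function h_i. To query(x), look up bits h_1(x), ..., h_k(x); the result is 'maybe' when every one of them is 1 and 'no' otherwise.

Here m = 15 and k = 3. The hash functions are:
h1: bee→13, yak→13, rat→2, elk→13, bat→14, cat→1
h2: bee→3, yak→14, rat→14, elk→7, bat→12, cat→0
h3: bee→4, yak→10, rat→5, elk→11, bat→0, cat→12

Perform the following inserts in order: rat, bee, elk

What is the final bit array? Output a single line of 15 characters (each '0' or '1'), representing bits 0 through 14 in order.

Start: bits=000000000000000
After insert 'rat': sets bits 2 5 14 -> bits=001001000000001
After insert 'bee': sets bits 3 4 13 -> bits=001111000000011
After insert 'elk': sets bits 7 11 13 -> bits=001111010001011

Answer: 001111010001011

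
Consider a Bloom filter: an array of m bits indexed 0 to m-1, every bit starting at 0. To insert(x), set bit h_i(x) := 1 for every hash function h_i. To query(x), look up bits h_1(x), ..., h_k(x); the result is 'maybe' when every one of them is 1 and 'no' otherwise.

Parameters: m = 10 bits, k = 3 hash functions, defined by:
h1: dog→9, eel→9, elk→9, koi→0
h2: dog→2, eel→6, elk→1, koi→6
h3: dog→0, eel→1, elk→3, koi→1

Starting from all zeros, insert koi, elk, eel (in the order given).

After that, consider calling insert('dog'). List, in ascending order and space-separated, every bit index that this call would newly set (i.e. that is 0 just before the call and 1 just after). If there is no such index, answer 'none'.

Start: bits=0000000000
After insert 'koi': sets bits 0 1 6 -> bits=1100001000
After insert 'elk': sets bits 1 3 9 -> bits=1101001001
After insert 'eel': sets bits 1 6 9 -> bits=1101001001
insert 'dog' would touch bits 0 2 9; currently bit0=1, bit2=0, bit9=1
Bits that are 0 among those (would change 0->1): 2

Answer: 2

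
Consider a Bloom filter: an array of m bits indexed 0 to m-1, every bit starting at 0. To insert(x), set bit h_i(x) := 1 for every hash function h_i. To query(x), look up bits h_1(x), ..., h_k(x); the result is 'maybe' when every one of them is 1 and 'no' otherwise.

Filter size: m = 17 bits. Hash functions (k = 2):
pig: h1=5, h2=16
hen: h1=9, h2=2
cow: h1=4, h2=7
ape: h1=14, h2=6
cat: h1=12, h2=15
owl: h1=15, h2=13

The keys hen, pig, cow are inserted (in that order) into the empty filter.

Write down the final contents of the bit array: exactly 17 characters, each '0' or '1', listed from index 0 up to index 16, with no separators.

Start: bits=00000000000000000
After insert 'hen': sets bits 2 9 -> bits=00100000010000000
After insert 'pig': sets bits 5 16 -> bits=00100100010000001
After insert 'cow': sets bits 4 7 -> bits=00101101010000001

Answer: 00101101010000001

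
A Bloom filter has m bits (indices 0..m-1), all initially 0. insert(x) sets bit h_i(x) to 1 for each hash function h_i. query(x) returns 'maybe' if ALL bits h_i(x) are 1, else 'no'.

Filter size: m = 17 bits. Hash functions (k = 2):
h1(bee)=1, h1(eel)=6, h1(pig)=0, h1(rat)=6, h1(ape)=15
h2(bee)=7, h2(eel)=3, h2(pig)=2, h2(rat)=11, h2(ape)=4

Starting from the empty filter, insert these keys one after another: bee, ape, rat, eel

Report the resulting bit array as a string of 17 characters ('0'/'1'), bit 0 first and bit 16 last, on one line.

Start: bits=00000000000000000
After insert 'bee': sets bits 1 7 -> bits=01000001000000000
After insert 'ape': sets bits 4 15 -> bits=01001001000000010
After insert 'rat': sets bits 6 11 -> bits=01001011000100010
After insert 'eel': sets bits 3 6 -> bits=01011011000100010

Answer: 01011011000100010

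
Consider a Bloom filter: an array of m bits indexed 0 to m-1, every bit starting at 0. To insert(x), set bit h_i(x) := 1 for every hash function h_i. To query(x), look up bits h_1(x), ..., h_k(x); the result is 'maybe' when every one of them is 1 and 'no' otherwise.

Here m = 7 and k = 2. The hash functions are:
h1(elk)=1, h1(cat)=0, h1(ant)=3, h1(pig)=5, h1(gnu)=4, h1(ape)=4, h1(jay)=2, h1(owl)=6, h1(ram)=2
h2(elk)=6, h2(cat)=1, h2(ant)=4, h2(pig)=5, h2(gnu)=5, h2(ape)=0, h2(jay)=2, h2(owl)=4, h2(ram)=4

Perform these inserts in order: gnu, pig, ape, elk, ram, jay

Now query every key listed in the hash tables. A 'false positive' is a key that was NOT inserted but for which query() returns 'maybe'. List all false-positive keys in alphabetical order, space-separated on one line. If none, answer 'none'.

Answer: cat owl

Derivation:
Start: bits=0000000
After insert 'gnu': sets bits 4 5 -> bits=0000110
After insert 'pig': sets bits 5 -> bits=0000110
After insert 'ape': sets bits 0 4 -> bits=1000110
After insert 'elk': sets bits 1 6 -> bits=1100111
After insert 'ram': sets bits 2 4 -> bits=1110111
After insert 'jay': sets bits 2 -> bits=1110111
Not inserted: ant cat owl — query each against bits=1110111:
query ant: checks bit3=0, bit4=1 (has a 0) -> no => not a false positive
query cat: checks bit0=1, bit1=1 (all 1) -> maybe => FALSE POSITIVE
query owl: checks bit4=1, bit6=1 (all 1) -> maybe => FALSE POSITIVE
False positives (alphabetical): cat owl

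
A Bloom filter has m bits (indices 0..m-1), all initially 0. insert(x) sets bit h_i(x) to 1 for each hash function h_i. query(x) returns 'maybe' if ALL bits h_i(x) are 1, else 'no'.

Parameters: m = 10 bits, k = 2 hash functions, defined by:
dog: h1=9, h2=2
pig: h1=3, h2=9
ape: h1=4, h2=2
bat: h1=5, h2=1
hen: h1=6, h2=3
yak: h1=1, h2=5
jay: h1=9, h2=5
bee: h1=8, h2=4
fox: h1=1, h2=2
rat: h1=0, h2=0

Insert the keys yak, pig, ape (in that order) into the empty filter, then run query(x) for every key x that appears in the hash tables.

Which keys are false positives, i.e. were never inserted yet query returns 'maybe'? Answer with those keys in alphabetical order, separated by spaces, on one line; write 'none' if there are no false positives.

Start: bits=0000000000
After insert 'yak': sets bits 1 5 -> bits=0100010000
After insert 'pig': sets bits 3 9 -> bits=0101010001
After insert 'ape': sets bits 2 4 -> bits=0111110001
Not inserted: bat bee dog fox hen jay rat — query each against bits=0111110001:
query bat: checks bit1=1, bit5=1 (all 1) -> maybe => FALSE POSITIVE
query bee: checks bit4=1, bit8=0 (has a 0) -> no => not a false positive
query dog: checks bit2=1, bit9=1 (all 1) -> maybe => FALSE POSITIVE
query fox: checks bit1=1, bit2=1 (all 1) -> maybe => FALSE POSITIVE
query hen: checks bit3=1, bit6=0 (has a 0) -> no => not a false positive
query jay: checks bit5=1, bit9=1 (all 1) -> maybe => FALSE POSITIVE
query rat: checks bit0=0 (has a 0) -> no => not a false positive
False positives (alphabetical): bat dog fox jay

Answer: bat dog fox jay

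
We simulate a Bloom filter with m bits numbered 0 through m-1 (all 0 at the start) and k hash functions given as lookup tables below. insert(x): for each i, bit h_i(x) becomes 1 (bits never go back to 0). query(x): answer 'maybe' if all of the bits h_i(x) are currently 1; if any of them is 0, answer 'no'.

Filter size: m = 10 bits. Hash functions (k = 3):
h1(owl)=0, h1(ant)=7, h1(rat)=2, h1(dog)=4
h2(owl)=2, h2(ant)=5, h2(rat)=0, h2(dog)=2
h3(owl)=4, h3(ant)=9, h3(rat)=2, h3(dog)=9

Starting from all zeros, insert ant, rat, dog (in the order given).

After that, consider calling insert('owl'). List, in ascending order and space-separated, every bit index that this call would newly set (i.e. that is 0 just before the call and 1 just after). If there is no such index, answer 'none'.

Answer: none

Derivation:
Start: bits=0000000000
After insert 'ant': sets bits 5 7 9 -> bits=0000010101
After insert 'rat': sets bits 0 2 -> bits=1010010101
After insert 'dog': sets bits 2 4 9 -> bits=1010110101
insert 'owl' would touch bits 0 2 4; currently bit0=1, bit2=1, bit4=1
Bits that are 0 among those (would change 0->1): none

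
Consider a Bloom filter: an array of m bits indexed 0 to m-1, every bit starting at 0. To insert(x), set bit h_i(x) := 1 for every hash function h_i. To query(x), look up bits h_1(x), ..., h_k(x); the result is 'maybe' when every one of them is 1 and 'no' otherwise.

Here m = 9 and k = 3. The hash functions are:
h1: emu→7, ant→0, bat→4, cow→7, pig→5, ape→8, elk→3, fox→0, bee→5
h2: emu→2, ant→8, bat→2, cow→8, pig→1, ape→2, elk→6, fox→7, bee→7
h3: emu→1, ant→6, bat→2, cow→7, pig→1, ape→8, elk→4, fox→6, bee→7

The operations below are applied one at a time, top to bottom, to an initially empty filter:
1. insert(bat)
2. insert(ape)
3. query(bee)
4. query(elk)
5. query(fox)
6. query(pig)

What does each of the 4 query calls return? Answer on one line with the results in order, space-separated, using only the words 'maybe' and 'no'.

Start: bits=000000000
Op 1: insert bat -> sets bits 2 4 -> bits=001010000
Op 2: insert ape -> sets bits 2 8 -> bits=001010001
Op 3: query bee -> checks bit5=0, bit7=0 (has a 0) -> no
Op 4: query elk -> checks bit3=0, bit4=1, bit6=0 (has a 0) -> no
Op 5: query fox -> checks bit0=0, bit6=0, bit7=0 (has a 0) -> no
Op 6: query pig -> checks bit1=0, bit5=0 (has a 0) -> no
Query results in order: no no no no

Answer: no no no no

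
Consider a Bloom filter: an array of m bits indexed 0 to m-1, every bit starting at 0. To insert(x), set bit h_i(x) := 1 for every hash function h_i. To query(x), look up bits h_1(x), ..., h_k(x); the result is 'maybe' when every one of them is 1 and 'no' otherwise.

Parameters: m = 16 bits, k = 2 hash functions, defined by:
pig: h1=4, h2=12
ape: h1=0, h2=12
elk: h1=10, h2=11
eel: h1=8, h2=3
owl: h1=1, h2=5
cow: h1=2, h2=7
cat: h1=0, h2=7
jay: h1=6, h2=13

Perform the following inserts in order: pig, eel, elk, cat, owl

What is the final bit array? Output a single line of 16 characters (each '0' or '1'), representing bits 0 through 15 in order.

Answer: 1101110110111000

Derivation:
Start: bits=0000000000000000
After insert 'pig': sets bits 4 12 -> bits=0000100000001000
After insert 'eel': sets bits 3 8 -> bits=0001100010001000
After insert 'elk': sets bits 10 11 -> bits=0001100010111000
After insert 'cat': sets bits 0 7 -> bits=1001100110111000
After insert 'owl': sets bits 1 5 -> bits=1101110110111000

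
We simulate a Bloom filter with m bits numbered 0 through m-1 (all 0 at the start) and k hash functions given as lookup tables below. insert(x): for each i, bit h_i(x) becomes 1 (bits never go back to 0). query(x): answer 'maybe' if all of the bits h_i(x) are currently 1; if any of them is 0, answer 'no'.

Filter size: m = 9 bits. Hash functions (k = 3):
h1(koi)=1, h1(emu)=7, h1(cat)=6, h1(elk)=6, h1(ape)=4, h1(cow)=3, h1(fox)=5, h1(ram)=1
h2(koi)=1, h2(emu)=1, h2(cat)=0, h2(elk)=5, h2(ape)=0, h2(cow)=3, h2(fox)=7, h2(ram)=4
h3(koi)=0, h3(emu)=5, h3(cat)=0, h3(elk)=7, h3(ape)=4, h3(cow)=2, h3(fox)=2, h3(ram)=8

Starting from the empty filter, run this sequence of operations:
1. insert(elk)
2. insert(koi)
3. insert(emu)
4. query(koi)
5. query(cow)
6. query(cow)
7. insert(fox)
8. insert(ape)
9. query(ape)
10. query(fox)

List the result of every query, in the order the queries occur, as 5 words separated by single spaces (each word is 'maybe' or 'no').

Start: bits=000000000
Op 1: insert elk -> sets bits 5 6 7 -> bits=000001110
Op 2: insert koi -> sets bits 0 1 -> bits=110001110
Op 3: insert emu -> sets bits 1 5 7 -> bits=110001110
Op 4: query koi -> checks bit0=1, bit1=1 (all 1) -> maybe
Op 5: query cow -> checks bit2=0, bit3=0 (has a 0) -> no
Op 6: query cow -> checks bit2=0, bit3=0 (has a 0) -> no
Op 7: insert fox -> sets bits 2 5 7 -> bits=111001110
Op 8: insert ape -> sets bits 0 4 -> bits=111011110
Op 9: query ape -> checks bit0=1, bit4=1 (all 1) -> maybe
Op 10: query fox -> checks bit2=1, bit5=1, bit7=1 (all 1) -> maybe
Query results in order: maybe no no maybe maybe

Answer: maybe no no maybe maybe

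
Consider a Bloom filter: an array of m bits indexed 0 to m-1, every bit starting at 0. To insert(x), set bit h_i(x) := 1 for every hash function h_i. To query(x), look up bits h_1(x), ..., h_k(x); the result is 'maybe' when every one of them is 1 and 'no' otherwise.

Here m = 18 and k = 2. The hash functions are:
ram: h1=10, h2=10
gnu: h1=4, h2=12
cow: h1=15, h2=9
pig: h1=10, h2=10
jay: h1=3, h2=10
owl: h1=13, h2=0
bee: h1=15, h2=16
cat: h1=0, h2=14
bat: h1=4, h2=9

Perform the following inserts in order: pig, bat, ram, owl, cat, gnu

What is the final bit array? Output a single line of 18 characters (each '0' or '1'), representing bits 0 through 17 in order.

Answer: 100010000110111000

Derivation:
Start: bits=000000000000000000
After insert 'pig': sets bits 10 -> bits=000000000010000000
After insert 'bat': sets bits 4 9 -> bits=000010000110000000
After insert 'ram': sets bits 10 -> bits=000010000110000000
After insert 'owl': sets bits 0 13 -> bits=100010000110010000
After insert 'cat': sets bits 0 14 -> bits=100010000110011000
After insert 'gnu': sets bits 4 12 -> bits=100010000110111000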